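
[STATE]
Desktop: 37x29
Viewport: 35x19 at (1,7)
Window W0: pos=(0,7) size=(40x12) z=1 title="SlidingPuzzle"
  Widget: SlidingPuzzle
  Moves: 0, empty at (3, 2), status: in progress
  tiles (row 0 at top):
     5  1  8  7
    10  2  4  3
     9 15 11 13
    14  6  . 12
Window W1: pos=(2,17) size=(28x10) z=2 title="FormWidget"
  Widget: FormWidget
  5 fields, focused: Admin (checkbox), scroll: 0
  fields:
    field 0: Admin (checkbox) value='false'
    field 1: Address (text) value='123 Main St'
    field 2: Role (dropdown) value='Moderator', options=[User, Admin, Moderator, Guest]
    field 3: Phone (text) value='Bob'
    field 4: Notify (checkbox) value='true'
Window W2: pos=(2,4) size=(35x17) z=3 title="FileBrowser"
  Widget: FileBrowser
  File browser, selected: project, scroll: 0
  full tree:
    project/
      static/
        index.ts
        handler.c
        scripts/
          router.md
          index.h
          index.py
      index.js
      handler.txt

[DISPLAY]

━┃> [-] project/                   
 ┃    [+] static/                  
─┃    index.js                     
┌┃    handler.txt                  
│┃                                 
├┃                                 
│┃                                 
├┃                                 
│┃                                 
├┃                                 
│┃                                 
━┃                                 
 ┃                                 
 ┗━━━━━━━━━━━━━━━━━━━━━━━━━━━━━━━━━
 ┃  Address:    [123 Main S]┃      
 ┃  Role:       [Moderator▼]┃      
 ┃  Phone:      [Bob       ]┃      
 ┃  Notify:     [x]         ┃      
 ┃                          ┃      


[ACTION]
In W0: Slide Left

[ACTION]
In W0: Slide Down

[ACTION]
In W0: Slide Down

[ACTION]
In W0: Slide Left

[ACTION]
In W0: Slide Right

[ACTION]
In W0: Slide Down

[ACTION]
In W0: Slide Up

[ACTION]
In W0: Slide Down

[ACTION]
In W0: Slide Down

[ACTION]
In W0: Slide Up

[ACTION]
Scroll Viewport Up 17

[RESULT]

                                   
                                   
                                   
                                   
 ┏━━━━━━━━━━━━━━━━━━━━━━━━━━━━━━━━━
 ┃ FileBrowser                     
 ┠─────────────────────────────────
━┃> [-] project/                   
 ┃    [+] static/                  
─┃    index.js                     
┌┃    handler.txt                  
│┃                                 
├┃                                 
│┃                                 
├┃                                 
│┃                                 
├┃                                 
│┃                                 
━┃                                 


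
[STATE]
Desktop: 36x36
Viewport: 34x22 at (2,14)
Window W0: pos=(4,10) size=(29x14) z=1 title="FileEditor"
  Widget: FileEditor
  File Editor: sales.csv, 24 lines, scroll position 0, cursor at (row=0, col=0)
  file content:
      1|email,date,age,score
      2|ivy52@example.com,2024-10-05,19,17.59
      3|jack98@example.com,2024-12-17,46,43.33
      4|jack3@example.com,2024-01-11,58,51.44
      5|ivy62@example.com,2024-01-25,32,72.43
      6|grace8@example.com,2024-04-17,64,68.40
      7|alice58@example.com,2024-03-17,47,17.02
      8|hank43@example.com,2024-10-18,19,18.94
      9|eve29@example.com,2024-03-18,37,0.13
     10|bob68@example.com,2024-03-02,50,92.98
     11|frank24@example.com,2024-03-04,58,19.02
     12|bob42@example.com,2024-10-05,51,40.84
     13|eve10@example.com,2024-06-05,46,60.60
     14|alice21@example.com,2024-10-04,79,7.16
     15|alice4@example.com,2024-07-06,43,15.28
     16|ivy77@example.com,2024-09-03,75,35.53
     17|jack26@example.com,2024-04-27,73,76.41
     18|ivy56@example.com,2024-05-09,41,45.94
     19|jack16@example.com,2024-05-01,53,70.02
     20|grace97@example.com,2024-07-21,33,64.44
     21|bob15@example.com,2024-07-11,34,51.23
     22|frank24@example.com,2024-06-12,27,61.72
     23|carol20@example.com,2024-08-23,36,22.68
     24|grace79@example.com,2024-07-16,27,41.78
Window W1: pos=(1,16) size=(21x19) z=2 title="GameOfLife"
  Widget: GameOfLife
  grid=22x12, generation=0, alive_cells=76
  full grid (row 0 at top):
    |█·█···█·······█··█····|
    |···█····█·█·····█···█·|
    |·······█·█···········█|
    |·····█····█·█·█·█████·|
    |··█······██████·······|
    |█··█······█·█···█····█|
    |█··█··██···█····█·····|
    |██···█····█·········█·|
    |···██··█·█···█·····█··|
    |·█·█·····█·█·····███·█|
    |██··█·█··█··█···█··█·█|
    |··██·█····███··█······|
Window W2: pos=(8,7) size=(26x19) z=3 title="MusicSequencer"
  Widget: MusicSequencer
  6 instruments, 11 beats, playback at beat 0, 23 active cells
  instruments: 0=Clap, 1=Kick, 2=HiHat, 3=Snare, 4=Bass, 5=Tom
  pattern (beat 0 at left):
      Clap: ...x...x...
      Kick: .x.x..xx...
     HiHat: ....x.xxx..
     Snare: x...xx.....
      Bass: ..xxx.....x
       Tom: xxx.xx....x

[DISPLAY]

  ┃ivy┃ Snare█···██·····       ┃  
  ┃jac┃  Bass··███·····█       ┃  
━━━━━━┃   Tom███·██····█       ┃  
 GameO┃                        ┃  
──────┃                        ┃  
Gen: 0┃                        ┃  
·█···█┃                        ┃  
··█···┃                        ┃  
······┃                        ┃  
····█·┃                        ┃  
·█····┃                        ┃  
··█···┗━━━━━━━━━━━━━━━━━━━━━━━━┛  
··█··██···█····█···┃              
█···█····█·········┃              
··██··█·█···█·····█┃              
█·█·····█·█·····███┃              
█··█·█··█··█···█··█┃              
·██·█····███··█····┃              
                   ┃              
                   ┃              
━━━━━━━━━━━━━━━━━━━┛              
                                  


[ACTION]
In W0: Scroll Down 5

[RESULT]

  ┃ali┃ Snare█···██·····       ┃  
  ┃han┃  Bass··███·····█       ┃  
━━━━━━┃   Tom███·██····█       ┃  
 GameO┃                        ┃  
──────┃                        ┃  
Gen: 0┃                        ┃  
·█···█┃                        ┃  
··█···┃                        ┃  
······┃                        ┃  
····█·┃                        ┃  
·█····┃                        ┃  
··█···┗━━━━━━━━━━━━━━━━━━━━━━━━┛  
··█··██···█····█···┃              
█···█····█·········┃              
··██··█·█···█·····█┃              
█·█·····█·█·····███┃              
█··█·█··█··█···█··█┃              
·██·█····███··█····┃              
                   ┃              
                   ┃              
━━━━━━━━━━━━━━━━━━━┛              
                                  


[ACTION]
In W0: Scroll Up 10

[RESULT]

  ┃ivy┃ Snare█···██·····       ┃  
  ┃jac┃  Bass··███·····█       ┃  
━━━━━━┃   Tom███·██····█       ┃  
 GameO┃                        ┃  
──────┃                        ┃  
Gen: 0┃                        ┃  
·█···█┃                        ┃  
··█···┃                        ┃  
······┃                        ┃  
····█·┃                        ┃  
·█····┃                        ┃  
··█···┗━━━━━━━━━━━━━━━━━━━━━━━━┛  
··█··██···█····█···┃              
█···█····█·········┃              
··██··█·█···█·····█┃              
█·█·····█·█·····███┃              
█··█·█··█··█···█··█┃              
·██·█····███··█····┃              
                   ┃              
                   ┃              
━━━━━━━━━━━━━━━━━━━┛              
                                  


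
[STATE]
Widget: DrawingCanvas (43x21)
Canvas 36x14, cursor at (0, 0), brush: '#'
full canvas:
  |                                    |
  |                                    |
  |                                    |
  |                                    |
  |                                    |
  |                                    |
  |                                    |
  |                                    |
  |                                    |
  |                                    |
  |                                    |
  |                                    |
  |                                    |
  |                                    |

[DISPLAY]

+                                          
                                           
                                           
                                           
                                           
                                           
                                           
                                           
                                           
                                           
                                           
                                           
                                           
                                           
                                           
                                           
                                           
                                           
                                           
                                           
                                           


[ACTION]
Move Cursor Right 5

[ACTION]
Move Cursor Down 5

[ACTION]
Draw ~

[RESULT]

                                           
                                           
                                           
                                           
                                           
     ~                                     
                                           
                                           
                                           
                                           
                                           
                                           
                                           
                                           
                                           
                                           
                                           
                                           
                                           
                                           
                                           


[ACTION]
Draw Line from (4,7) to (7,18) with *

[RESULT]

                                           
                                           
                                           
                                           
       **                                  
     ~   ****                              
             ****                          
                 **                        
                                           
                                           
                                           
                                           
                                           
                                           
                                           
                                           
                                           
                                           
                                           
                                           
                                           


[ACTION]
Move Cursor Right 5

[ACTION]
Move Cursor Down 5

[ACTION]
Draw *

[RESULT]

                                           
                                           
                                           
                                           
       **                                  
     ~   ****                              
             ****                          
                 **                        
                                           
                                           
          *                                
                                           
                                           
                                           
                                           
                                           
                                           
                                           
                                           
                                           
                                           


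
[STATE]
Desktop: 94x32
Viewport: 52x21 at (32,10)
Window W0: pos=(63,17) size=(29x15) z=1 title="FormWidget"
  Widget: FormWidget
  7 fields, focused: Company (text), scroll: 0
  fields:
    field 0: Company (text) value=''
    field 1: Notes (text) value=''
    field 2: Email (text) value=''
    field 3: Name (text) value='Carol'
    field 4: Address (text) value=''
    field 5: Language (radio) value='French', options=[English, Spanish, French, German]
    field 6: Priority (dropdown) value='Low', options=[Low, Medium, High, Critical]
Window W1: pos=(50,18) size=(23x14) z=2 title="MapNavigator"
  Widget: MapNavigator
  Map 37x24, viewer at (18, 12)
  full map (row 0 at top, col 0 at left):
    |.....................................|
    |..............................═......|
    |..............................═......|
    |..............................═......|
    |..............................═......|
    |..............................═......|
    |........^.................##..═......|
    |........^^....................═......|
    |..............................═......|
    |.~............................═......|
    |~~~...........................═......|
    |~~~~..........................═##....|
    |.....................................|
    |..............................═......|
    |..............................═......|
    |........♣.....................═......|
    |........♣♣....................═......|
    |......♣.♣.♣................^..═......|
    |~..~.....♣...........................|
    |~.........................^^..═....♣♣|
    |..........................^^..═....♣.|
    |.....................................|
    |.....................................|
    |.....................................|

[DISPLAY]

                                                    
                                                    
                                                    
                                                    
                                                    
                                                    
                                                    
                               ┏━━━━━━━━━━━━━━━━━━━━
                  ┏━━━━━━━━━━━━━━━━━━━━━┓et         
                  ┃ MapNavigator        ┃───────────
                  ┠─────────────────────┨:    [     
                  ┃^^...................┃     [     
                  ┃.....................┃     [     
                  ┃.....................┃     [Carol
                  ┃.....................┃:    [     
                  ┃.....................┃e:   ( ) En
                  ┃..........@..........┃y:   [Low  
                  ┃.....................┃           
                  ┃.....................┃           
                  ┃♣....................┃           
                  ┃♣♣...................┃           


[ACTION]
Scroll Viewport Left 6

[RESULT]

                                                    
                                                    
                                                    
                                                    
                                                    
                                                    
                                                    
                                     ┏━━━━━━━━━━━━━━
                        ┏━━━━━━━━━━━━━━━━━━━━━┓et   
                        ┃ MapNavigator        ┃─────
                        ┠─────────────────────┨:    
                        ┃^^...................┃     
                        ┃.....................┃     
                        ┃.....................┃     
                        ┃.....................┃:    
                        ┃.....................┃e:   
                        ┃..........@..........┃y:   
                        ┃.....................┃     
                        ┃.....................┃     
                        ┃♣....................┃     
                        ┃♣♣...................┃     


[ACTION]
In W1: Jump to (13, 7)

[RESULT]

                                                    
                                                    
                                                    
                                                    
                                                    
                                                    
                                                    
                                     ┏━━━━━━━━━━━━━━
                        ┏━━━━━━━━━━━━━━━━━━━━━┓et   
                        ┃ MapNavigator        ┃─────
                        ┠─────────────────────┨:    
                        ┃.....................┃     
                        ┃.....................┃     
                        ┃.....................┃     
                        ┃.....................┃:    
                        ┃.....^...............┃e:   
                        ┃.....^^...@..........┃y:   
                        ┃.....................┃     
                        ┃.....................┃     
                        ┃.....................┃     
                        ┃~....................┃     


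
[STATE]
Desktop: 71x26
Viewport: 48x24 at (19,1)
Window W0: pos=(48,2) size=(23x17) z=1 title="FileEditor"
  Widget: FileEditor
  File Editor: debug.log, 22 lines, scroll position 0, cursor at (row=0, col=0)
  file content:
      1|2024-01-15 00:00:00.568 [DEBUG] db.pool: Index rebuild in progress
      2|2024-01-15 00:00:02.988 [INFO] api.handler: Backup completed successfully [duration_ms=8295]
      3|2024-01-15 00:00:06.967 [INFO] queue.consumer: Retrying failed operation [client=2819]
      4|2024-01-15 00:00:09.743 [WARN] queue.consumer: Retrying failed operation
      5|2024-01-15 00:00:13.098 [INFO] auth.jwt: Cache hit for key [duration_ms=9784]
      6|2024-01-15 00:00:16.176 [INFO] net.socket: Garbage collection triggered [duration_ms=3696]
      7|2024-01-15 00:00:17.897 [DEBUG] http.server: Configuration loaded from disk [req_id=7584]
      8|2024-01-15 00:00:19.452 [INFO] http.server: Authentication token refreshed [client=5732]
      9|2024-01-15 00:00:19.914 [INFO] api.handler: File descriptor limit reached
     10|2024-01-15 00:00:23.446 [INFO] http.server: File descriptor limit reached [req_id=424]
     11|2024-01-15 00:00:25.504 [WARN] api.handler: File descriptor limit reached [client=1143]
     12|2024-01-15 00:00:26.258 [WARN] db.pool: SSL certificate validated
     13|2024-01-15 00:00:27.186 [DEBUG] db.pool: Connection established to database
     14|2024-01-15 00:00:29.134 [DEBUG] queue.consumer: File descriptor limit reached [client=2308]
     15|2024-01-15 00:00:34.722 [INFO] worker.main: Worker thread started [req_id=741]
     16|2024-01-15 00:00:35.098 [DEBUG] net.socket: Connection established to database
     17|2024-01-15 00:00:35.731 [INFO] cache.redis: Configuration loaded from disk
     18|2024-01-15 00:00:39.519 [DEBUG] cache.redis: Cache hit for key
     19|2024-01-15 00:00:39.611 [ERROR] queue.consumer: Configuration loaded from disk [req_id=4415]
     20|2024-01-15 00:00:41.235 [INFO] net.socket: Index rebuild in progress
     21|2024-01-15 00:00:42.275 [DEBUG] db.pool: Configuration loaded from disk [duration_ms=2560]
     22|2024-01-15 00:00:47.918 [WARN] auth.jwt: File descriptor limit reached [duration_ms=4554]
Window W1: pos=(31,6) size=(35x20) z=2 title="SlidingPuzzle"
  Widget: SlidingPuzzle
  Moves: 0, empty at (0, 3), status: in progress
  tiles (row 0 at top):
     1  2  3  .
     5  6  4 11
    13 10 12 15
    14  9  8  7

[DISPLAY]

                                                
                             ┏━━━━━━━━━━━━━━━━━━
                             ┃ FileEditor       
                             ┠──────────────────
                             ┃█024-01-15 00:00:0
            ┏━━━━━━━━━━━━━━━━━━━━━━━━━━━━━━━━━┓0
            ┃ SlidingPuzzle                   ┃0
            ┠─────────────────────────────────┨0
            ┃┌────┬────┬────┬────┐            ┃1
            ┃│  1 │  2 │  3 │    │            ┃1
            ┃├────┼────┼────┼────┤            ┃1
            ┃│  5 │  6 │  4 │ 11 │            ┃1
            ┃├────┼────┼────┼────┤            ┃1
            ┃│ 13 │ 10 │ 12 │ 15 │            ┃2
            ┃├────┼────┼────┼────┤            ┃2
            ┃│ 14 │  9 │  8 │  7 │            ┃2
            ┃└────┴────┴────┴────┘            ┃2
            ┃Moves: 0                         ┃━
            ┃                                 ┃ 
            ┃                                 ┃ 
            ┃                                 ┃ 
            ┃                                 ┃ 
            ┃                                 ┃ 
            ┃                                 ┃ 


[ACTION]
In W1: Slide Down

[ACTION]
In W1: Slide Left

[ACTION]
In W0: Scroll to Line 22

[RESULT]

                                                
                             ┏━━━━━━━━━━━━━━━━━━
                             ┃ FileEditor       
                             ┠──────────────────
                             ┃2024-01-15 00:00:2
            ┏━━━━━━━━━━━━━━━━━━━━━━━━━━━━━━━━━┓2
            ┃ SlidingPuzzle                   ┃2
            ┠─────────────────────────────────┨2
            ┃┌────┬────┬────┬────┐            ┃2
            ┃│  1 │  2 │  3 │    │            ┃3
            ┃├────┼────┼────┼────┤            ┃3
            ┃│  5 │  6 │  4 │ 11 │            ┃3
            ┃├────┼────┼────┼────┤            ┃3
            ┃│ 13 │ 10 │ 12 │ 15 │            ┃3
            ┃├────┼────┼────┼────┤            ┃4
            ┃│ 14 │  9 │  8 │  7 │            ┃4
            ┃└────┴────┴────┴────┘            ┃4
            ┃Moves: 0                         ┃━
            ┃                                 ┃ 
            ┃                                 ┃ 
            ┃                                 ┃ 
            ┃                                 ┃ 
            ┃                                 ┃ 
            ┃                                 ┃ 


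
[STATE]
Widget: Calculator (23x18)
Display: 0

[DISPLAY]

                      0
┌───┬───┬───┬───┐      
│ 7 │ 8 │ 9 │ ÷ │      
├───┼───┼───┼───┤      
│ 4 │ 5 │ 6 │ × │      
├───┼───┼───┼───┤      
│ 1 │ 2 │ 3 │ - │      
├───┼───┼───┼───┤      
│ 0 │ . │ = │ + │      
├───┼───┼───┼───┤      
│ C │ MC│ MR│ M+│      
└───┴───┴───┴───┘      
                       
                       
                       
                       
                       
                       


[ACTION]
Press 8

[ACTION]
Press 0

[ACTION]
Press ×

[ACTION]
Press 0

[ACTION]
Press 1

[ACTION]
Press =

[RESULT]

                     80
┌───┬───┬───┬───┐      
│ 7 │ 8 │ 9 │ ÷ │      
├───┼───┼───┼───┤      
│ 4 │ 5 │ 6 │ × │      
├───┼───┼───┼───┤      
│ 1 │ 2 │ 3 │ - │      
├───┼───┼───┼───┤      
│ 0 │ . │ = │ + │      
├───┼───┼───┼───┤      
│ C │ MC│ MR│ M+│      
└───┴───┴───┴───┘      
                       
                       
                       
                       
                       
                       


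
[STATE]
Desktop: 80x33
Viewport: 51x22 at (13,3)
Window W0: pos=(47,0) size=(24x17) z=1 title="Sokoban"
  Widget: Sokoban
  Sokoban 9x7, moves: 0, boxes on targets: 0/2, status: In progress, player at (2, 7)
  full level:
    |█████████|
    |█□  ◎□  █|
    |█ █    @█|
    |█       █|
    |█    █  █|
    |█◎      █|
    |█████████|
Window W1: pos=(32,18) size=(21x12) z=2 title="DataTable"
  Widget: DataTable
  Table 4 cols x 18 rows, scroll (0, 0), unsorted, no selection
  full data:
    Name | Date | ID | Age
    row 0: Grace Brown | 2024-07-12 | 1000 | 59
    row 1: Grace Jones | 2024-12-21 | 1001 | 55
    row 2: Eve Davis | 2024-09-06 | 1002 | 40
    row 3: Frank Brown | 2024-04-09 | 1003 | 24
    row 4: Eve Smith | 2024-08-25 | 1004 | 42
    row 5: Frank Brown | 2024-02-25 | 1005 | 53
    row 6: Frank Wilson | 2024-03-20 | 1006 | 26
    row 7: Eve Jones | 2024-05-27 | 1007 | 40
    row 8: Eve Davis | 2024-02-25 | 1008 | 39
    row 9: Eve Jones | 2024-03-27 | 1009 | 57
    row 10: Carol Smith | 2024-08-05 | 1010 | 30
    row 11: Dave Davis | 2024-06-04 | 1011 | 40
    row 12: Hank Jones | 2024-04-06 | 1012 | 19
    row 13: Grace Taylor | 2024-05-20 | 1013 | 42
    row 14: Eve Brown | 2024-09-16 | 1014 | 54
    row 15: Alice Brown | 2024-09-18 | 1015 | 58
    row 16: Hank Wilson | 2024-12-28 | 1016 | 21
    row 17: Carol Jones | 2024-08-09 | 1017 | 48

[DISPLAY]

                                  ┃█████████       
                                  ┃█□  ◎□  █       
                                  ┃█ █    @█       
                                  ┃█       █       
                                  ┃█    █  █       
                                  ┃█◎      █       
                                  ┃█████████       
                                  ┃Moves: 0  0/2   
                                  ┃                
                                  ┃                
                                  ┃                
                                  ┃                
                                  ┃                
                                  ┗━━━━━━━━━━━━━━━━
                                                   
                   ┏━━━━━━━━━━━━━━━━━━━┓           
                   ┃ DataTable         ┃           
                   ┠───────────────────┨           
                   ┃Name        │Date  ┃           
                   ┃────────────┼──────┃           
                   ┃Grace Brown │2024-0┃           
                   ┃Grace Jones │2024-1┃           


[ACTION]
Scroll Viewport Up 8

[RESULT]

                                  ┏━━━━━━━━━━━━━━━━
                                  ┃ Sokoban        
                                  ┠────────────────
                                  ┃█████████       
                                  ┃█□  ◎□  █       
                                  ┃█ █    @█       
                                  ┃█       █       
                                  ┃█    █  █       
                                  ┃█◎      █       
                                  ┃█████████       
                                  ┃Moves: 0  0/2   
                                  ┃                
                                  ┃                
                                  ┃                
                                  ┃                
                                  ┃                
                                  ┗━━━━━━━━━━━━━━━━
                                                   
                   ┏━━━━━━━━━━━━━━━━━━━┓           
                   ┃ DataTable         ┃           
                   ┠───────────────────┨           
                   ┃Name        │Date  ┃           


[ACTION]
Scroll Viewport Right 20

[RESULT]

                  ┏━━━━━━━━━━━━━━━━━━━━━━┓         
                  ┃ Sokoban              ┃         
                  ┠──────────────────────┨         
                  ┃█████████             ┃         
                  ┃█□  ◎□  █             ┃         
                  ┃█ █    @█             ┃         
                  ┃█       █             ┃         
                  ┃█    █  █             ┃         
                  ┃█◎      █             ┃         
                  ┃█████████             ┃         
                  ┃Moves: 0  0/2         ┃         
                  ┃                      ┃         
                  ┃                      ┃         
                  ┃                      ┃         
                  ┃                      ┃         
                  ┃                      ┃         
                  ┗━━━━━━━━━━━━━━━━━━━━━━┛         
                                                   
   ┏━━━━━━━━━━━━━━━━━━━┓                           
   ┃ DataTable         ┃                           
   ┠───────────────────┨                           
   ┃Name        │Date  ┃                           


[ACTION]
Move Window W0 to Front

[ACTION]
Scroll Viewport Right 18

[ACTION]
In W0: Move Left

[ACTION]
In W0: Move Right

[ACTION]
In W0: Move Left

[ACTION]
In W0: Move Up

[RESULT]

                  ┏━━━━━━━━━━━━━━━━━━━━━━┓         
                  ┃ Sokoban              ┃         
                  ┠──────────────────────┨         
                  ┃█████████             ┃         
                  ┃█□  ◎□@ █             ┃         
                  ┃█ █     █             ┃         
                  ┃█       █             ┃         
                  ┃█    █  █             ┃         
                  ┃█◎      █             ┃         
                  ┃█████████             ┃         
                  ┃Moves: 4  0/2         ┃         
                  ┃                      ┃         
                  ┃                      ┃         
                  ┃                      ┃         
                  ┃                      ┃         
                  ┃                      ┃         
                  ┗━━━━━━━━━━━━━━━━━━━━━━┛         
                                                   
   ┏━━━━━━━━━━━━━━━━━━━┓                           
   ┃ DataTable         ┃                           
   ┠───────────────────┨                           
   ┃Name        │Date  ┃                           


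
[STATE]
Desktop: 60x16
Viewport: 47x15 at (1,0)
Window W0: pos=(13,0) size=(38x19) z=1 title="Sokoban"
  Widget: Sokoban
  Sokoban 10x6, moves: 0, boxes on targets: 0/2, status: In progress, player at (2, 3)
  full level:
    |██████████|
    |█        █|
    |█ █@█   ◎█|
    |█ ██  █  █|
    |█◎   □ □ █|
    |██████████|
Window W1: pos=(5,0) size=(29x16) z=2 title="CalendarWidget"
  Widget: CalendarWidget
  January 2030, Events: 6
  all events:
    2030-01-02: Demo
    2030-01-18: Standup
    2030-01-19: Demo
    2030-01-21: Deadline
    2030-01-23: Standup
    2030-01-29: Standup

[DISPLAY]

    ┏━━━━━━━━━━━━━━━━━━━━━━━━━━━┓━━━━━━━━━━━━━━
    ┃ CalendarWidget            ┃              
    ┠───────────────────────────┨──────────────
    ┃        January 2030       ┃              
    ┃Mo Tu We Th Fr Sa Su       ┃              
    ┃    1  2*  3  4  5  6      ┃              
    ┃ 7  8  9 10 11 12 13       ┃              
    ┃14 15 16 17 18* 19* 20     ┃              
    ┃21* 22 23* 24 25 26 27     ┃              
    ┃28 29* 30 31               ┃              
    ┃                           ┃              
    ┃                           ┃              
    ┃                           ┃              
    ┃                           ┃              
    ┃                           ┃              


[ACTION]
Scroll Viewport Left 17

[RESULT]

     ┏━━━━━━━━━━━━━━━━━━━━━━━━━━━┓━━━━━━━━━━━━━
     ┃ CalendarWidget            ┃             
     ┠───────────────────────────┨─────────────
     ┃        January 2030       ┃             
     ┃Mo Tu We Th Fr Sa Su       ┃             
     ┃    1  2*  3  4  5  6      ┃             
     ┃ 7  8  9 10 11 12 13       ┃             
     ┃14 15 16 17 18* 19* 20     ┃             
     ┃21* 22 23* 24 25 26 27     ┃             
     ┃28 29* 30 31               ┃             
     ┃                           ┃             
     ┃                           ┃             
     ┃                           ┃             
     ┃                           ┃             
     ┃                           ┃             


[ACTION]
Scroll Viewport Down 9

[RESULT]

     ┃ CalendarWidget            ┃             
     ┠───────────────────────────┨─────────────
     ┃        January 2030       ┃             
     ┃Mo Tu We Th Fr Sa Su       ┃             
     ┃    1  2*  3  4  5  6      ┃             
     ┃ 7  8  9 10 11 12 13       ┃             
     ┃14 15 16 17 18* 19* 20     ┃             
     ┃21* 22 23* 24 25 26 27     ┃             
     ┃28 29* 30 31               ┃             
     ┃                           ┃             
     ┃                           ┃             
     ┃                           ┃             
     ┃                           ┃             
     ┃                           ┃             
     ┗━━━━━━━━━━━━━━━━━━━━━━━━━━━┛             


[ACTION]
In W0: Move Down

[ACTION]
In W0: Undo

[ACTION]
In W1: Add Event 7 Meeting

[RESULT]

     ┃ CalendarWidget            ┃             
     ┠───────────────────────────┨─────────────
     ┃        January 2030       ┃             
     ┃Mo Tu We Th Fr Sa Su       ┃             
     ┃    1  2*  3  4  5  6      ┃             
     ┃ 7*  8  9 10 11 12 13      ┃             
     ┃14 15 16 17 18* 19* 20     ┃             
     ┃21* 22 23* 24 25 26 27     ┃             
     ┃28 29* 30 31               ┃             
     ┃                           ┃             
     ┃                           ┃             
     ┃                           ┃             
     ┃                           ┃             
     ┃                           ┃             
     ┗━━━━━━━━━━━━━━━━━━━━━━━━━━━┛             


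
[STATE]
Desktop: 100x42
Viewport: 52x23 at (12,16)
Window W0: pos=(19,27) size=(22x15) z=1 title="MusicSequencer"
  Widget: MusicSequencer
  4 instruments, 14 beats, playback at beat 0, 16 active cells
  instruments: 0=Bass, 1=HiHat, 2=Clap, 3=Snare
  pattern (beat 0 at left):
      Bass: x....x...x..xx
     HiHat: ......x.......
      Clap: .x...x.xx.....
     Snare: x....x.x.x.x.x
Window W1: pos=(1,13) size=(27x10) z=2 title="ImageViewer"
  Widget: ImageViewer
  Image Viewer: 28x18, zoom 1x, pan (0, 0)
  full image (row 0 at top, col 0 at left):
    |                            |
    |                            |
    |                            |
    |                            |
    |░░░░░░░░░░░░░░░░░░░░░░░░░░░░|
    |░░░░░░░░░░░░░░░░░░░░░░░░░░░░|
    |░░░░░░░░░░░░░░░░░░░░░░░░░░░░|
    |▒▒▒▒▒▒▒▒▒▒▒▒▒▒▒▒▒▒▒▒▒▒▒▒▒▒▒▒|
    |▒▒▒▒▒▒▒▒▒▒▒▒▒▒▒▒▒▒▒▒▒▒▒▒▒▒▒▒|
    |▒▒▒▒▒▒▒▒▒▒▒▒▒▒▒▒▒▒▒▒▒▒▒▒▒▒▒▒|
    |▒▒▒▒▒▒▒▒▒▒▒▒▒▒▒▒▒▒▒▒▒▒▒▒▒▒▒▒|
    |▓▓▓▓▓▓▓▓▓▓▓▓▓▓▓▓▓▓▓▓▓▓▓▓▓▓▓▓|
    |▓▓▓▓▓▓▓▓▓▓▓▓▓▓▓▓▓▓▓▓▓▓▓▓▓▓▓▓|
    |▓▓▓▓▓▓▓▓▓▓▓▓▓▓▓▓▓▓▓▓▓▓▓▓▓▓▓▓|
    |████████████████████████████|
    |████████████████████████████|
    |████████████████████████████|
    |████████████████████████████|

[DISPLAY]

               ┃                                    
               ┃                                    
               ┃                                    
               ┃                                    
░░░░░░░░░░░░░░░┃                                    
░░░░░░░░░░░░░░░┃                                    
━━━━━━━━━━━━━━━┛                                    
                                                    
                                                    
                                                    
                                                    
       ┏━━━━━━━━━━━━━━━━━━━━┓                       
       ┃ MusicSequencer     ┃                       
       ┠────────────────────┨                       
       ┃      ▼1234567890123┃                       
       ┃  Bass█····█···█··██┃                       
       ┃ HiHat······█·······┃                       
       ┃  Clap·█···█·██·····┃                       
       ┃ Snare█····█·█·█·█·█┃                       
       ┃                    ┃                       
       ┃                    ┃                       
       ┃                    ┃                       
       ┃                    ┃                       


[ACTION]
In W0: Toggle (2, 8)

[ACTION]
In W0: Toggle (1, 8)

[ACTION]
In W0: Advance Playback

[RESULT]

               ┃                                    
               ┃                                    
               ┃                                    
               ┃                                    
░░░░░░░░░░░░░░░┃                                    
░░░░░░░░░░░░░░░┃                                    
━━━━━━━━━━━━━━━┛                                    
                                                    
                                                    
                                                    
                                                    
       ┏━━━━━━━━━━━━━━━━━━━━┓                       
       ┃ MusicSequencer     ┃                       
       ┠────────────────────┨                       
       ┃      0▼234567890123┃                       
       ┃  Bass█····█···█··██┃                       
       ┃ HiHat······█·█·····┃                       
       ┃  Clap·█···█·█······┃                       
       ┃ Snare█····█·█·█·█·█┃                       
       ┃                    ┃                       
       ┃                    ┃                       
       ┃                    ┃                       
       ┃                    ┃                       


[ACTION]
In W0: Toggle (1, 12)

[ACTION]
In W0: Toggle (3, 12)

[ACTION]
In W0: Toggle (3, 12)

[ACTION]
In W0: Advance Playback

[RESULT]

               ┃                                    
               ┃                                    
               ┃                                    
               ┃                                    
░░░░░░░░░░░░░░░┃                                    
░░░░░░░░░░░░░░░┃                                    
━━━━━━━━━━━━━━━┛                                    
                                                    
                                                    
                                                    
                                                    
       ┏━━━━━━━━━━━━━━━━━━━━┓                       
       ┃ MusicSequencer     ┃                       
       ┠────────────────────┨                       
       ┃      01▼34567890123┃                       
       ┃  Bass█····█···█··██┃                       
       ┃ HiHat······█·█···█·┃                       
       ┃  Clap·█···█·█······┃                       
       ┃ Snare█····█·█·█·█·█┃                       
       ┃                    ┃                       
       ┃                    ┃                       
       ┃                    ┃                       
       ┃                    ┃                       
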